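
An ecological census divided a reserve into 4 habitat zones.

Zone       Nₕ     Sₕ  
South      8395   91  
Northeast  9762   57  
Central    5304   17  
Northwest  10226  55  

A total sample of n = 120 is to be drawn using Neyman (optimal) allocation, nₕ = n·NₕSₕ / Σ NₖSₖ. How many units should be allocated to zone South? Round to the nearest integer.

South: NₕSₕ = 8395·91 = 763945
Northeast: NₕSₕ = 9762·57 = 556434
Central: NₕSₕ = 5304·17 = 90168
Northwest: NₕSₕ = 10226·55 = 562430
Σ NₕSₕ = 1972977.
n_South = 120·763945/1972977 = 46.465... → 46.

46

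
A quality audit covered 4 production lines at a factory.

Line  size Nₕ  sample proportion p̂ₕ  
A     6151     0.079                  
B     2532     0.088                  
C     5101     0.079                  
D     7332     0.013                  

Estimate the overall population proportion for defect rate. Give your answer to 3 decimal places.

N = 6151 + 2532 + 5101 + 7332 = 21116.
Overall proportion = Σ (Nₕ/N)·p̂ₕ.
Σ Nₕp̂ₕ = 485.929 + 222.816 + 402.979 + 95.316 = 1207.04.
1207.04 / 21116 = 0.05716... → 0.057.

0.057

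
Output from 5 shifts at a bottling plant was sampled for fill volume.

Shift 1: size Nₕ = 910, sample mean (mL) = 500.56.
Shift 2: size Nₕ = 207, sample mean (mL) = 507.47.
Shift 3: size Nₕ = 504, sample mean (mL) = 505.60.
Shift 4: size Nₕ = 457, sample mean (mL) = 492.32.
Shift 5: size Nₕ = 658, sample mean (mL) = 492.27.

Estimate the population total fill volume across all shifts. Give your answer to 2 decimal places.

1364282.19

1: 910·500.56 = 455509.6
2: 207·507.47 = 105046.29
3: 504·505.60 = 254822.4
4: 457·492.32 = 224990.24
5: 658·492.27 = 323913.66
τ̂ = Σ Nₕx̄ₕ = 1364282.19.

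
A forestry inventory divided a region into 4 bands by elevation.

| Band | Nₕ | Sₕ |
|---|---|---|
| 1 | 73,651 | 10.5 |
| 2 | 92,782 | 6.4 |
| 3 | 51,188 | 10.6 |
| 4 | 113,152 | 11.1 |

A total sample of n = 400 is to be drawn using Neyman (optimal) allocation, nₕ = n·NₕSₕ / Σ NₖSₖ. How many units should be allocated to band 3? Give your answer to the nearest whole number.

69

1: NₕSₕ = 73651·10.5 = 773335.5
2: NₕSₕ = 92782·6.4 = 593804.8
3: NₕSₕ = 51188·10.6 = 542592.8
4: NₕSₕ = 113152·11.1 = 1255987.2
Σ NₕSₕ = 3165720.3.
n_3 = 400·542592.8/3165720.3 = 68.559... → 69.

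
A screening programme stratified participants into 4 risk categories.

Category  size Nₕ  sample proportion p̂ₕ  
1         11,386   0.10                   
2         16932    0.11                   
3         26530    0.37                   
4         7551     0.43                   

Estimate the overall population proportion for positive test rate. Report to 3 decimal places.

0.257

Wₕ = Nₕ/N with N = 62399: 0.1825, 0.2714, 0.4252, 0.1210.
p̂_st = 0.1825·0.10 + 0.2714·0.11 + 0.4252·0.37 + 0.1210·0.43 ≈ 0.25744... → 0.257.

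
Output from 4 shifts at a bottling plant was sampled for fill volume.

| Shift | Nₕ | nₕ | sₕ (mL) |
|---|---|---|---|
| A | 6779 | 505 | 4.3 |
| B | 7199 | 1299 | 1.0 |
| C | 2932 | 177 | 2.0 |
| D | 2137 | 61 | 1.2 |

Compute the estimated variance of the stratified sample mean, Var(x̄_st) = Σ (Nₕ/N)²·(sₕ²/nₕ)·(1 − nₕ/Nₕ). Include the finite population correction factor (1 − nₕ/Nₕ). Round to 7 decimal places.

N = 19047; Wₕ = Nₕ/N.
shift A: (6779/19047)²·4.3²/505·(1 − 505/6779) = 0.0042924230
shift B: (7199/19047)²·1.0²/1299·(1 − 1299/7199) = 0.0000901284
shift C: (2932/19047)²·2.0²/177·(1 − 177/2932) = 0.0005031751
shift D: (2137/19047)²·1.2²/61·(1 − 61/2137) = 0.0002886765
Sum = 0.0051744030 → 0.0051744.

0.0051744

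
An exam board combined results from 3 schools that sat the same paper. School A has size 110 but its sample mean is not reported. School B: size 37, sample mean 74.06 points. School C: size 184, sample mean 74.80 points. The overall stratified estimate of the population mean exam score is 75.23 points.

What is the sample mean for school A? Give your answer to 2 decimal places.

76.34

N = 110 + 37 + 184 = 331.
Overall total = μ·N = 75.23·331 = 24901.13.
Subtract the known strata: 37·74.06 + 184·74.80 = 16503.42.
Remaining total for school A: 24901.13 − 16503.42 = 8397.71.
Divide by its size: 8397.71 / 110 = 76.3428... → 76.34.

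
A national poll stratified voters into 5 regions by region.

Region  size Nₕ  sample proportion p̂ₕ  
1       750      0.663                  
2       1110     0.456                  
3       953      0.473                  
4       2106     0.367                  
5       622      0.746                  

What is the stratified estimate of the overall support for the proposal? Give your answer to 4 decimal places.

N = 750 + 1110 + 953 + 2106 + 622 = 5541.
Overall proportion = Σ (Nₕ/N)·p̂ₕ.
Σ Nₕp̂ₕ = 497.25 + 506.16 + 450.769 + 772.902 + 464.012 = 2691.093.
2691.093 / 5541 = 0.485669... → 0.4857.

0.4857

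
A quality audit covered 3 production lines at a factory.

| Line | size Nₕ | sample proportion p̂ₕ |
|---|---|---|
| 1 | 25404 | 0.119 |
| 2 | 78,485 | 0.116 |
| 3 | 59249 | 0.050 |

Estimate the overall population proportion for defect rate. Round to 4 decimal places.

0.0925

Wₕ = Nₕ/N with N = 163138: 0.1557, 0.4811, 0.3632.
p̂_st = 0.1557·0.119 + 0.4811·0.116 + 0.3632·0.050 ≈ 0.092497... → 0.0925.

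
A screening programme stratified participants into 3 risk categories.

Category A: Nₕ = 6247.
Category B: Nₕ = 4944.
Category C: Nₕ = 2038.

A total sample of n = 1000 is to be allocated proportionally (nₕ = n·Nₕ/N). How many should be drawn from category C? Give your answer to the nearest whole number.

154

Share of category C = 2038/13229 = 0.15406.
Allocate 1000 × 0.15406 = 154.055... → 154.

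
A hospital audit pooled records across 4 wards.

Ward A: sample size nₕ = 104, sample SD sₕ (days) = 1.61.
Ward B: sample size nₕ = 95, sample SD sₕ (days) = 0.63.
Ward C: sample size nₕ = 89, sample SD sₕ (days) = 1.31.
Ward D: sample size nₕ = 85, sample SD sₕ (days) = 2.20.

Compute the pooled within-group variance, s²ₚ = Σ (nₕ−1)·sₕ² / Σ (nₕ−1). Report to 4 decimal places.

Degrees of freedom: 103 + 94 + 88 + 84 = 369.
Σ(nₕ−1)sₕ² = 103·2.5921 + 94·0.3969 + 88·1.7161 + 84·4.84 = 861.8717.
s²ₚ = 861.8717 / 369 = 2.335696... → 2.3357.

2.3357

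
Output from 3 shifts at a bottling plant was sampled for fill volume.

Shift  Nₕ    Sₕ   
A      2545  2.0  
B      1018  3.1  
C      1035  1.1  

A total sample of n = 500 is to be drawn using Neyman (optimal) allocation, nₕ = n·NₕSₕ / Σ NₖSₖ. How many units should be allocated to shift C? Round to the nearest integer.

Σ NₕSₕ = 2545·2.0 + 1018·3.1 + 1035·1.1 = 9384.3.
Share for C: 1138.5/9384.3 = 0.12132.
n_C = 500 × 0.12132 = 60.660... → 61.

61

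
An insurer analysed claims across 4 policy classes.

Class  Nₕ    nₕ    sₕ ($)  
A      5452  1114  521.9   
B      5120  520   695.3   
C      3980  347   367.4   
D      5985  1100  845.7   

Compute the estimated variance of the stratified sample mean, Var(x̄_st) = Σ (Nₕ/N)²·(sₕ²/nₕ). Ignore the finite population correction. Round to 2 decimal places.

144.85

N = 20537; Wₕ = Nₕ/N.
class A: (5452/20537)²·521.9²/1114 = 17.23166
class B: (5120/20537)²·695.3²/520 = 57.78392
class C: (3980/20537)²·367.4²/347 = 14.60969
class D: (5985/20537)²·845.7²/1100 = 55.21973
Sum = 144.84500 → 144.85.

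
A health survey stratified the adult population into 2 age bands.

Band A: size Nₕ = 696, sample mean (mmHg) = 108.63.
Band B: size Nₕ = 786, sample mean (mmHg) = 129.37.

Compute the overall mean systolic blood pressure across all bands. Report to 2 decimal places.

N = 1482; weights Wₕ = Nₕ/N = (0.4696, 0.5304).
x̄_st = Σ Wₕ·x̄ₕ = 0.4696·108.63 + 0.5304·129.37 ≈ 119.6298...
→ 119.63.

119.63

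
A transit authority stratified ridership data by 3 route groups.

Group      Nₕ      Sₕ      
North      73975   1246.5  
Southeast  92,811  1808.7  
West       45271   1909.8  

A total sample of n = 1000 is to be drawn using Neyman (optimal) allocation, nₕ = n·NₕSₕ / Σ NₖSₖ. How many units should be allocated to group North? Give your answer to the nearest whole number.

Σ NₕSₕ = 73975·1246.5 + 92811·1808.7 + 45271·1909.8 = 346535649.
Share for North: 92209837.5/346535649 = 0.26609.
n_North = 1000 × 0.26609 = 266.090... → 266.

266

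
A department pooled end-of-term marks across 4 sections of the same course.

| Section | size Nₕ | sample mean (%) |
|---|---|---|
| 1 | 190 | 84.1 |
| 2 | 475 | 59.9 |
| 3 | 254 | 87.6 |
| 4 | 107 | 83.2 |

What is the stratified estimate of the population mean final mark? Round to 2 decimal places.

N = 190 + 475 + 254 + 107 = 1026.
Overall mean = Σ (Nₕ/N)·x̄ₕ — weight by population share, not a simple average.
Σ Nₕx̄ₕ = 190·84.1 + 475·59.9 + 254·87.6 + 107·83.2 = 15979 + 28452.5 + 22250.4 + 8902.4 = 75584.3.
Divide by N: 75584.3 / 1026 = 73.6689... → 73.67.

73.67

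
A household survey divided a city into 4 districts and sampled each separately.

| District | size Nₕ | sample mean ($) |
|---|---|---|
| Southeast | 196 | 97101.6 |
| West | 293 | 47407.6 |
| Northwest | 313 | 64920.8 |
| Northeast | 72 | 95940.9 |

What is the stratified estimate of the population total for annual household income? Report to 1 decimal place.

60150295.6

Population total = Σ Nₕ·x̄ₕ (each stratum's size times its mean).
196·97101.6 + 293·47407.6 + 313·64920.8 + 72·95940.9 = 19031913.6 + 13890426.8 + 20320210.4 + 6907744.8 = 60150295.6.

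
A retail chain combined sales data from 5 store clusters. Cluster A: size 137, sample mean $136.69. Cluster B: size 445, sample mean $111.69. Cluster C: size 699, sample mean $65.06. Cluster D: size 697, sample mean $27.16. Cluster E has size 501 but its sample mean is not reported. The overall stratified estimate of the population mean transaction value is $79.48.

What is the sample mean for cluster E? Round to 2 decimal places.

Σ Nₕx̄ₕ = N·μ, so 501·x̄_E = 2479·79.48 − (137·136.69 + 445·111.69 + 699·65.06 + 697·27.16).
= 197030.92 − 132836.04 = 64194.88.
x̄_E = 64194.88 / 501 = 128.1335... → 128.13.

128.13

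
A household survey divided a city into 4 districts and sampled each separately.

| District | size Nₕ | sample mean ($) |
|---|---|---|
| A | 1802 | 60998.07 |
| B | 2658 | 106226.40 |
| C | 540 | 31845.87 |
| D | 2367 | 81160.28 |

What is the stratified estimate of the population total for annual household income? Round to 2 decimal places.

Population total = Σ Nₕ·x̄ₕ (each stratum's size times its mean).
1802·60998.07 + 2658·106226.40 + 540·31845.87 + 2367·81160.28 = 109918522.14 + 282349771.2 + 17196769.8 + 192106382.76 = 601571445.90.

601571445.90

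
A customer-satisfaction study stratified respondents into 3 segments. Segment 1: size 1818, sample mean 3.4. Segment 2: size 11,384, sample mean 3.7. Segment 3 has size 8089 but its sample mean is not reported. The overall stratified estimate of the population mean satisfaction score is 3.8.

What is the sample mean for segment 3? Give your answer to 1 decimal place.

4.0

Σ Nₕx̄ₕ = N·μ, so 8089·x̄_3 = 21291·3.8 − (1818·3.4 + 11384·3.7).
= 80905.8 − 48302 = 32603.8.
x̄_3 = 32603.8 / 8089 = 4.031... → 4.0.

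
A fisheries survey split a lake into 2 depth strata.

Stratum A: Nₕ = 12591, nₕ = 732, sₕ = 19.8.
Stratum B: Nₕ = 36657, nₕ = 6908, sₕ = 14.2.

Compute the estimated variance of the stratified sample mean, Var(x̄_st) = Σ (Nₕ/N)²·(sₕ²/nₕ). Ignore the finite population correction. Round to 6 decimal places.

0.051180

N = 49248. Term for each stratum: Wₕ²sₕ²/nₕ.
Var(x̄_st) = 0.035007617 + 0.016171898 = 0.051179516 → 0.051180.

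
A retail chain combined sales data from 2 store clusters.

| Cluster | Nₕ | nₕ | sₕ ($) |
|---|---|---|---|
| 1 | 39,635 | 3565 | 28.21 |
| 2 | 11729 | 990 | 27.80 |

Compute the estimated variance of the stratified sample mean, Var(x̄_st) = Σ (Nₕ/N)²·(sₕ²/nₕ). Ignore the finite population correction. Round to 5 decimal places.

N = 51364; Wₕ = Nₕ/N.
cluster 1: (39635/51364)²·28.21²/3565 = 0.13291888
cluster 2: (11729/51364)²·27.80²/990 = 0.04070603
Sum = 0.17362491 → 0.17362.

0.17362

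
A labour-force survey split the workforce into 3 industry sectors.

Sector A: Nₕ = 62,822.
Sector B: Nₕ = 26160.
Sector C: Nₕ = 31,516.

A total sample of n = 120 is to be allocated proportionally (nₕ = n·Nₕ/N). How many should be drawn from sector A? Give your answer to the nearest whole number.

Share of sector A = 62822/120498 = 0.52135.
Allocate 120 × 0.52135 = 62.562... → 63.

63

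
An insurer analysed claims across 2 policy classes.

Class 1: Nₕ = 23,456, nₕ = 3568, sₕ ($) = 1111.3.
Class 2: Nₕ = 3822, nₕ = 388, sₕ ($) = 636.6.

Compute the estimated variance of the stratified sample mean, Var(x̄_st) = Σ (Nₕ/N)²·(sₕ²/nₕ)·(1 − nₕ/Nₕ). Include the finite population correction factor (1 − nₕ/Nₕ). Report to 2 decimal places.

N = 27278; Wₕ = Nₕ/N.
class 1: (23456/27278)²·1111.3²/3568·(1 − 3568/23456) = 216.99903
class 2: (3822/27278)²·636.6²/388·(1 − 388/3822) = 18.42330
Sum = 235.42233 → 235.42.

235.42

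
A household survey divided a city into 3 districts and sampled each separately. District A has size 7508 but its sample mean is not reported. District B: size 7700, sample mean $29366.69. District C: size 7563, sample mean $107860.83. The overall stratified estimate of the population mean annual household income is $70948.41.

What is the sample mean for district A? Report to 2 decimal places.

Σ Nₕx̄ₕ = N·μ, so 7508·x̄_A = 22771·70948.41 − (7700·29366.69 + 7563·107860.83).
= 1615566244.11 − 1041874970.29 = 573691273.82.
x̄_A = 573691273.82 / 7508 = 76410.6651... → 76410.67.

76410.67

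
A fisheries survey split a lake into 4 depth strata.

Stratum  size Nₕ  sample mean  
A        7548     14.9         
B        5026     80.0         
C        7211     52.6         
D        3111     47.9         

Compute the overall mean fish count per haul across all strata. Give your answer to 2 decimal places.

x̄_st = (Σ Nₕx̄ₕ) / (Σ Nₕ) = (7548·14.9 + 5026·80.0 + 7211·52.6 + 3111·47.9) / 22896
= 1042860.7 / 22896 = 45.5477... → 45.55.

45.55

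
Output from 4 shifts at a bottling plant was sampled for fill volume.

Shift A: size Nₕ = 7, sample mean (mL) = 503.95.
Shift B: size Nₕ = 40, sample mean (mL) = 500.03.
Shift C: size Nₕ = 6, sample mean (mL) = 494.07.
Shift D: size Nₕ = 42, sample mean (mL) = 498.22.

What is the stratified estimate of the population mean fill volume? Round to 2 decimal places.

499.14

N = 7 + 40 + 6 + 42 = 95.
The stratified mean weights each stratum mean by its population share Nₕ/N.
Σ Nₕx̄ₕ = 7·503.95 + 40·500.03 + 6·494.07 + 42·498.22 = 3527.65 + 20001.2 + 2964.42 + 20925.24 = 47418.51.
Divide by N: 47418.51 / 95 = 499.1422... → 499.14.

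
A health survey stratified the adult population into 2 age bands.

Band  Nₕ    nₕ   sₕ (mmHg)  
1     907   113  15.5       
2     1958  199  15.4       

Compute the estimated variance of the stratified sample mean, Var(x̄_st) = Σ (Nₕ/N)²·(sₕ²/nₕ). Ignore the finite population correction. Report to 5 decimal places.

N = 2865. Term for each stratum: Wₕ²sₕ²/nₕ.
Var(x̄_st) = 0.21308372 + 0.55662728 = 0.76971100 → 0.76971.

0.76971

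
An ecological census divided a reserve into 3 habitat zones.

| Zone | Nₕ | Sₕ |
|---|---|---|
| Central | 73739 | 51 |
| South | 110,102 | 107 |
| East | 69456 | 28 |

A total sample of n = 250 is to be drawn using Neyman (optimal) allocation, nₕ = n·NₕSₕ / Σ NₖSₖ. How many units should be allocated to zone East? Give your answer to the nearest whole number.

28

Central: NₕSₕ = 73739·51 = 3760689
South: NₕSₕ = 110102·107 = 11780914
East: NₕSₕ = 69456·28 = 1944768
Σ NₕSₕ = 17486371.
n_East = 250·1944768/17486371 = 27.804... → 28.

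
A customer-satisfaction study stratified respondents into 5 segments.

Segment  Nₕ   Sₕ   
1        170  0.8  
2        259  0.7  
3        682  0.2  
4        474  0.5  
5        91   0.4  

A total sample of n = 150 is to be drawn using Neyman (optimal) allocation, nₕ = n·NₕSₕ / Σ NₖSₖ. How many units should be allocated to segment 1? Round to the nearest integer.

28

Σ NₕSₕ = 170·0.8 + 259·0.7 + 682·0.2 + 474·0.5 + 91·0.4 = 727.1.
Share for 1: 136/727.1 = 0.18704.
n_1 = 150 × 0.18704 = 28.057... → 28.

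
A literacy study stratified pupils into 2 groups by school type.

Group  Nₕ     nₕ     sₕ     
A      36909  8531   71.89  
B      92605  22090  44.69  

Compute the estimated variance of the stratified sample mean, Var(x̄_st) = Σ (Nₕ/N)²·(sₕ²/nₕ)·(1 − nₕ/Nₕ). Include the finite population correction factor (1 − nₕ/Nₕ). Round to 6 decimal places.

N = 129514. Term for each stratum: Wₕ²sₕ²/nₕ·(1−nₕ/Nₕ).
Var(x̄_st) = 0.037828372 + 0.035197151 = 0.073025523 → 0.073026.

0.073026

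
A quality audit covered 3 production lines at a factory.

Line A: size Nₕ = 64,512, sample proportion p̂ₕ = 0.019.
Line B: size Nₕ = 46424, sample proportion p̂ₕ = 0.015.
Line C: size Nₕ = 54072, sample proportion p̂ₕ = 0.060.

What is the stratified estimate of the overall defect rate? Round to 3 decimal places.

Wₕ = Nₕ/N with N = 165008: 0.3910, 0.2813, 0.3277.
p̂_st = 0.3910·0.019 + 0.2813·0.015 + 0.3277·0.060 ≈ 0.03131... → 0.031.

0.031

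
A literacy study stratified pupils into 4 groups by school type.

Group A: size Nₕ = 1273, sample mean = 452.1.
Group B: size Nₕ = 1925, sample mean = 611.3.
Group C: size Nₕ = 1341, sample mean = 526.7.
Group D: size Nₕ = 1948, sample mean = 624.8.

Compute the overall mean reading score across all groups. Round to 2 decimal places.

N = 6487; weights Wₕ = Nₕ/N = (0.1962, 0.2967, 0.2067, 0.3003).
x̄_st = Σ Wₕ·x̄ₕ = 0.1962·452.1 + 0.2967·611.3 + 0.2067·526.7 + 0.3003·624.8 ≈ 566.6242...
→ 566.62.

566.62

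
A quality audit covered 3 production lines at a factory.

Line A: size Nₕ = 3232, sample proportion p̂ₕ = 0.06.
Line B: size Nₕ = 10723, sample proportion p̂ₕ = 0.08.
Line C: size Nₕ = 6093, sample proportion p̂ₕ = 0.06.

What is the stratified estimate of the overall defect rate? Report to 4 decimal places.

0.0707

Wₕ = Nₕ/N with N = 20048: 0.1612, 0.5349, 0.3039.
p̂_st = 0.1612·0.06 + 0.5349·0.08 + 0.3039·0.06 ≈ 0.070697... → 0.0707.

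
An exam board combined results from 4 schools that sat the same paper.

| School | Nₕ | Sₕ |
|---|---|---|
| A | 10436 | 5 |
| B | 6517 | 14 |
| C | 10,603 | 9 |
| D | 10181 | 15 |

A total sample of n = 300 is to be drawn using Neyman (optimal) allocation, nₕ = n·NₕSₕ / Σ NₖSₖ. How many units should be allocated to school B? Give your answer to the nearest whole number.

Σ NₕSₕ = 10436·5 + 6517·14 + 10603·9 + 10181·15 = 391560.
Share for B: 91238/391560 = 0.23301.
n_B = 300 × 0.23301 = 69.903... → 70.

70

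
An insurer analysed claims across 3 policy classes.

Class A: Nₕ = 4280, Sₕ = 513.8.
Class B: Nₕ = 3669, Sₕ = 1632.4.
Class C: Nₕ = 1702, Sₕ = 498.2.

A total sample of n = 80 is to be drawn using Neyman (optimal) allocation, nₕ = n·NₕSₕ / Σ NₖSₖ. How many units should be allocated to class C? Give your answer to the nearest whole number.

Σ NₕSₕ = 4280·513.8 + 3669·1632.4 + 1702·498.2 = 9036276.
Share for C: 847936.4/9036276 = 0.09384.
n_C = 80 × 0.09384 = 7.507... → 8.

8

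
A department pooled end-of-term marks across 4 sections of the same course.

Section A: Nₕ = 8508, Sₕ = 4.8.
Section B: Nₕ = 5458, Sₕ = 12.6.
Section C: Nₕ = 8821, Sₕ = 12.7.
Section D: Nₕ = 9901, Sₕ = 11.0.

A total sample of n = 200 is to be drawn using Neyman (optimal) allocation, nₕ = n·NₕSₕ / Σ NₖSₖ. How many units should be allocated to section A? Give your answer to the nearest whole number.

A: NₕSₕ = 8508·4.8 = 40838.4
B: NₕSₕ = 5458·12.6 = 68770.8
C: NₕSₕ = 8821·12.7 = 112026.7
D: NₕSₕ = 9901·11.0 = 108911
Σ NₕSₕ = 330546.9.
n_A = 200·40838.4/330546.9 = 24.710... → 25.

25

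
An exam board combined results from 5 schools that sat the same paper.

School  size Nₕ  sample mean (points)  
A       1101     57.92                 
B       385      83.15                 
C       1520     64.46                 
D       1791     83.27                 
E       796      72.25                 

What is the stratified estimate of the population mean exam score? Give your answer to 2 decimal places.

N = 1101 + 385 + 1520 + 1791 + 796 = 5593.
The stratified mean weights each stratum mean by its population share Nₕ/N.
Σ Nₕx̄ₕ = 1101·57.92 + 385·83.15 + 1520·64.46 + 1791·83.27 + 796·72.25 = 63769.92 + 32012.75 + 97979.2 + 149136.57 + 57511 = 400409.44.
Divide by N: 400409.44 / 5593 = 71.5912... → 71.59.

71.59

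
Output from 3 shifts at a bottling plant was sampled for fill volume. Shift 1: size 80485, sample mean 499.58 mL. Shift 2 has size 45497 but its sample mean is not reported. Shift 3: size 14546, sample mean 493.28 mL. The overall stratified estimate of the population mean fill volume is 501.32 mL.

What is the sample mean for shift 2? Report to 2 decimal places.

N = 80485 + 45497 + 14546 = 140528.
Overall total = μ·N = 501.32·140528 = 70449496.96.
Subtract the known strata: 80485·499.58 + 14546·493.28 = 47383947.18.
Remaining total for shift 2: 70449496.96 − 47383947.18 = 23065549.78.
Divide by its size: 23065549.78 / 45497 = 506.9686... → 506.97.

506.97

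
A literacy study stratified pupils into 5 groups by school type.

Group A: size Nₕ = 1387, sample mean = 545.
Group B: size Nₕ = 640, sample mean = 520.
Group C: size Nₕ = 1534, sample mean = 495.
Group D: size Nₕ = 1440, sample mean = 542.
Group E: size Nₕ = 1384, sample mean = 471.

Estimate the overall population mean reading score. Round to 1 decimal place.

513.8

N = 1387 + 640 + 1534 + 1440 + 1384 = 6385.
Weight each subgroup mean by Nₕ/N and sum.
Σ Nₕx̄ₕ = 1387·545 + 640·520 + 1534·495 + 1440·542 + 1384·471 = 755915 + 332800 + 759330 + 780480 + 651864 = 3280389.
Divide by N: 3280389 / 6385 = 513.765... → 513.8.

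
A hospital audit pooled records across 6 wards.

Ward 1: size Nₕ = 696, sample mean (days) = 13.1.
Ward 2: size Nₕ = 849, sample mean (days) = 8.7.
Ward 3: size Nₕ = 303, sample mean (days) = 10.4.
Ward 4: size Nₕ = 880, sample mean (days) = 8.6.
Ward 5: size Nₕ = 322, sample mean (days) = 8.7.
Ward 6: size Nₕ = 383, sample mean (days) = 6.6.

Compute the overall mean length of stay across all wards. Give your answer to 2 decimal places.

x̄_st = (Σ Nₕx̄ₕ) / (Σ Nₕ) = (696·13.1 + 849·8.7 + 303·10.4 + 880·8.6 + 322·8.7 + 383·6.6) / 3433
= 32552.3 / 3433 = 9.4822... → 9.48.

9.48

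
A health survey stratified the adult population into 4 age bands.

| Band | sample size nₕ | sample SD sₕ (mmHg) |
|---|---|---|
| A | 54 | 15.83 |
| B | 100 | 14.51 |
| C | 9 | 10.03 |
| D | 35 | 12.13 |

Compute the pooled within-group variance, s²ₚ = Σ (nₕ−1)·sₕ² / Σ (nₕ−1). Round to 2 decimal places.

205.84

Degrees of freedom: 53 + 99 + 8 + 34 = 194.
Σ(nₕ−1)sₕ² = 53·250.5889 + 99·210.5401 + 8·100.6009 + 34·147.1369 = 39932.1434.
s²ₚ = 39932.1434 / 194 = 205.8358... → 205.84.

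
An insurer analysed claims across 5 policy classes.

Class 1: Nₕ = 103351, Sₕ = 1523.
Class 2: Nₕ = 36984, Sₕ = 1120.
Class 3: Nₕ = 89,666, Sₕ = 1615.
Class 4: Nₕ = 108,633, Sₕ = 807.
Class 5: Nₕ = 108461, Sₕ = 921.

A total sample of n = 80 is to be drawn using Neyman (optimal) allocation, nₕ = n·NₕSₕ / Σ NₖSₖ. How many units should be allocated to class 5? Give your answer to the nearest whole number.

Σ NₕSₕ = 103351·1523 + 36984·1120 + 89666·1615 + 108633·807 + 108461·921 = 531195655.
Share for 5: 99892581/531195655 = 0.18805.
n_5 = 80 × 0.18805 = 15.044... → 15.

15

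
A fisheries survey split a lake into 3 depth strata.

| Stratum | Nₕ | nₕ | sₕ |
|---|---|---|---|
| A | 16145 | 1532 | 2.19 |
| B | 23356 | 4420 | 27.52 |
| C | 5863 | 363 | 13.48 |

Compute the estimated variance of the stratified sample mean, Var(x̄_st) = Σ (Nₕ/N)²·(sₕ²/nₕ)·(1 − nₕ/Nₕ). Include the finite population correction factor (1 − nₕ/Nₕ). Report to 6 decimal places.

0.045027

N = 45364; Wₕ = Nₕ/N.
stratum A: (16145/45364)²·2.19²/1532·(1 − 1532/16145) = 0.000358909
stratum B: (23356/45364)²·27.52²/4420·(1 − 4420/23356) = 0.036824649
stratum C: (5863/45364)²·13.48²/363·(1 − 363/5863) = 0.007843918
Sum = 0.045027476 → 0.045027.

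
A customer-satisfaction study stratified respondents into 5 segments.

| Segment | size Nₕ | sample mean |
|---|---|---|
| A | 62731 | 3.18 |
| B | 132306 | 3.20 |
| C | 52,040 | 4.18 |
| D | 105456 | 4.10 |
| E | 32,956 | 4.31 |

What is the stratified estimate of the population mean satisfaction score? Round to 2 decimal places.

3.67

N = 62731 + 132306 + 52040 + 105456 + 32956 = 385489.
Overall mean = Σ (Nₕ/N)·x̄ₕ — weight by population share, not a simple average.
Σ Nₕx̄ₕ = 62731·3.18 + 132306·3.20 + 52040·4.18 + 105456·4.10 + 32956·4.31 = 199484.58 + 423379.2 + 217527.2 + 432369.6 + 142040.36 = 1414800.94.
Divide by N: 1414800.94 / 385489 = 3.6701... → 3.67.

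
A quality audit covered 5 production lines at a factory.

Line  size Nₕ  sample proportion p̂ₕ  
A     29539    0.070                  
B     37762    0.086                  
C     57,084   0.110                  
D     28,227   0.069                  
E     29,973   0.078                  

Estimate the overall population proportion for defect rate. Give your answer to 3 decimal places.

0.087

N = 29539 + 37762 + 57084 + 28227 + 29973 = 182585.
Overall proportion = Σ (Nₕ/N)·p̂ₕ.
Σ Nₕp̂ₕ = 2067.73 + 3247.532 + 6279.24 + 1947.663 + 2337.894 = 15880.059.
15880.059 / 182585 = 0.08697... → 0.087.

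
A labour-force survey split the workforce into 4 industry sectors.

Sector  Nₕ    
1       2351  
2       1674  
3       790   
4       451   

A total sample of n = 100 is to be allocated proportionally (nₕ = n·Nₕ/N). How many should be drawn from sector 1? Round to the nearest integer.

N = 2351 + 1674 + 790 + 451 = 5266.
n_1 = 100·2351/5266 = 44.645... → 45.

45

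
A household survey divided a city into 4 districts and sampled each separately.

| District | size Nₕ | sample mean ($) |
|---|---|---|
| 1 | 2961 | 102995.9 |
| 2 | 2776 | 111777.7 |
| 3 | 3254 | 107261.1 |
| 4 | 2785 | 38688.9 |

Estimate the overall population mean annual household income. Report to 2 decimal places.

91036.17

N = 11776; weights Wₕ = Nₕ/N = (0.2514, 0.2357, 0.2763, 0.2365).
x̄_st = Σ Wₕ·x̄ₕ = 0.2514·102995.9 + 0.2357·111777.7 + 0.2763·107261.1 + 0.2365·38688.9 ≈ 91036.1720...
→ 91036.17.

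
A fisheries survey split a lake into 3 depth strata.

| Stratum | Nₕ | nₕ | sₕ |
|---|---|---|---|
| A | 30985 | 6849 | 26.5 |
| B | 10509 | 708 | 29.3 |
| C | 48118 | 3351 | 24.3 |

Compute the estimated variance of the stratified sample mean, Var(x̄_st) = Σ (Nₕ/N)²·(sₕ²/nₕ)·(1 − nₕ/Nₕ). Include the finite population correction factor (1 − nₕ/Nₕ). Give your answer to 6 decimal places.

N = 89612. Term for each stratum: Wₕ²sₕ²/nₕ·(1−nₕ/Nₕ).
Var(x̄_st) = 0.009548805 + 0.015552543 + 0.047268448 = 0.072369796 → 0.072370.

0.072370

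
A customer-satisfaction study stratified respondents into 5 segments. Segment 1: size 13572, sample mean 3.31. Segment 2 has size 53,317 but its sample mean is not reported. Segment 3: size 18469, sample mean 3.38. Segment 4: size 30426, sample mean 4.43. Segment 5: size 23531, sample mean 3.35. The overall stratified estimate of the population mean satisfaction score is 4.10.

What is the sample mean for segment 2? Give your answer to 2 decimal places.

Σ Nₕx̄ₕ = N·μ, so 53317·x̄_2 = 139315·4.10 − (13572·3.31 + 18469·3.38 + 30426·4.43 + 23531·3.35).
= 571191.5 − 320964.57 = 250226.93.
x̄_2 = 250226.93 / 53317 = 4.6932... → 4.69.

4.69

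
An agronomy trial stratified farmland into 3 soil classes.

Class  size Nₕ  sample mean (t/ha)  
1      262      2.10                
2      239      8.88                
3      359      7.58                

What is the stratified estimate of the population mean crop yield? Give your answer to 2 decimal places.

x̄_st = (Σ Nₕx̄ₕ) / (Σ Nₕ) = (262·2.10 + 239·8.88 + 359·7.58) / 860
= 5393.74 / 860 = 6.2718... → 6.27.

6.27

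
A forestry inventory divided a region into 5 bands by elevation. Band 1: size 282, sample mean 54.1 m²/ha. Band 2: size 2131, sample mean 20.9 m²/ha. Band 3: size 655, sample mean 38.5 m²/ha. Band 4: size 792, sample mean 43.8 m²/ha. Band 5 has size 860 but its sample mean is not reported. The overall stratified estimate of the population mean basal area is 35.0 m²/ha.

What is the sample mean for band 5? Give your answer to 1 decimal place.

52.9

N = 282 + 2131 + 655 + 792 + 860 = 4720.
Overall total = μ·N = 35.0·4720 = 165200.
Subtract the known strata: 282·54.1 + 2131·20.9 + 655·38.5 + 792·43.8 = 119701.2.
Remaining total for band 5: 165200 − 119701.2 = 45498.8.
Divide by its size: 45498.8 / 860 = 52.906... → 52.9.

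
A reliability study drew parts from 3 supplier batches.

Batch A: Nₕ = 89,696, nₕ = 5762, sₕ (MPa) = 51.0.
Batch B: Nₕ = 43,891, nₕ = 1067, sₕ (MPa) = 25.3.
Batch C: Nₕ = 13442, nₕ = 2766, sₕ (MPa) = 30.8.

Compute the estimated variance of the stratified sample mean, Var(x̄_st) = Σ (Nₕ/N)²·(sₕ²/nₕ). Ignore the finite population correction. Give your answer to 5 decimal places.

N = 147029; Wₕ = Nₕ/N.
batch A: (89696/147029)²·51.0²/5762 = 0.16799921
batch B: (43891/147029)²·25.3²/1067 = 0.05345909
batch C: (13442/147029)²·30.8²/2766 = 0.00286663
Sum = 0.22432493 → 0.22432.

0.22432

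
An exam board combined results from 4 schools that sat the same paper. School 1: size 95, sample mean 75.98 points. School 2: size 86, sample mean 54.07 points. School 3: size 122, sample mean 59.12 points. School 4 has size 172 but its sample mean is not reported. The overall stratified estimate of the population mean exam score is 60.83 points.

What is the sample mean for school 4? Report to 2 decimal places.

N = 95 + 86 + 122 + 172 = 475.
Overall total = μ·N = 60.83·475 = 28894.25.
Subtract the known strata: 95·75.98 + 86·54.07 + 122·59.12 = 19080.76.
Remaining total for school 4: 28894.25 − 19080.76 = 9813.49.
Divide by its size: 9813.49 / 172 = 57.0552... → 57.06.

57.06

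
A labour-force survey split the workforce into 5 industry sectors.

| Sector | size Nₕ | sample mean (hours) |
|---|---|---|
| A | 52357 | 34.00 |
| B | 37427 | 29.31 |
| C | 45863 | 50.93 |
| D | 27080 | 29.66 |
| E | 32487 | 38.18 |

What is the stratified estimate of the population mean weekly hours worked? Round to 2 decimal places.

37.17

x̄_st = (Σ Nₕx̄ₕ) / (Σ Nₕ) = (52357·34.00 + 37427·29.31 + 45863·50.93 + 27080·29.66 + 32487·38.18) / 195214
= 7256472.42 / 195214 = 37.1719... → 37.17.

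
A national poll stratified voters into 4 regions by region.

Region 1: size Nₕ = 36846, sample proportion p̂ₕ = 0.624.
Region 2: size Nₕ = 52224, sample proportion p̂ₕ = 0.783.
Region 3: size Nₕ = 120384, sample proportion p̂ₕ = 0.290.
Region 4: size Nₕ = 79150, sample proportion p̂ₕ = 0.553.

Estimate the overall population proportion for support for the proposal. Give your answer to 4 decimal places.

0.4940

Wₕ = Nₕ/N with N = 288604: 0.1277, 0.1810, 0.4171, 0.2743.
p̂_st = 0.1277·0.624 + 0.1810·0.783 + 0.4171·0.290 + 0.2743·0.553 ≈ 0.493980... → 0.4940.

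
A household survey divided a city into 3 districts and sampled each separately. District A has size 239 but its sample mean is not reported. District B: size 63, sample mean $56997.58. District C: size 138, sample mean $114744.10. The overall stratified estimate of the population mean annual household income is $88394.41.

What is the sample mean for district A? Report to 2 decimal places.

81456.10

Σ Nₕx̄ₕ = N·μ, so 239·x̄_A = 440·88394.41 − (63·56997.58 + 138·114744.10).
= 38893540.4 − 19425533.34 = 19468007.06.
x̄_A = 19468007.06 / 239 = 81456.0965... → 81456.10.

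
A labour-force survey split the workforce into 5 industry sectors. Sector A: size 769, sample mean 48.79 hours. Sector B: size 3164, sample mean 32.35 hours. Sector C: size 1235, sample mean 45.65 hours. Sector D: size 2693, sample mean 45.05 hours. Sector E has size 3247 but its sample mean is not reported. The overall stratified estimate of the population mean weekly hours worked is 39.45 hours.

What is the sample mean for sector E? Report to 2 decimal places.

N = 769 + 3164 + 1235 + 2693 + 3247 = 11108.
Overall total = μ·N = 39.45·11108 = 438210.6.
Subtract the known strata: 769·48.79 + 3164·32.35 + 1235·45.65 + 2693·45.05 = 317572.31.
Remaining total for sector E: 438210.6 − 317572.31 = 120638.29.
Divide by its size: 120638.29 / 3247 = 37.1538... → 37.15.

37.15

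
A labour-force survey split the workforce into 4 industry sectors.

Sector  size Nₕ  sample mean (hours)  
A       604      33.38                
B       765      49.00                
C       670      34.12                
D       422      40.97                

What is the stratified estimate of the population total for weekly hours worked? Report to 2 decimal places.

Estimate total by summing Nₕ·x̄ₕ over strata.
604·33.38 + 765·49.00 + 670·34.12 + 422·40.97 = 20161.52 + 37485 + 22860.4 + 17289.34 = 97796.26.

97796.26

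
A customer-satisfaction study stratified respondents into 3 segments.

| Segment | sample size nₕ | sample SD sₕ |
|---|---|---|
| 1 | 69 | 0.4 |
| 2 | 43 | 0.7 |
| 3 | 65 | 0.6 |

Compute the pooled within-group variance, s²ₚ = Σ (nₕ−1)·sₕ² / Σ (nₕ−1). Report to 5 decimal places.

Degrees of freedom: 68 + 42 + 64 = 174.
Σ(nₕ−1)sₕ² = 68·0.16 + 42·0.49 + 64·0.36 = 54.5.
s²ₚ = 54.5 / 174 = 0.3132184... → 0.31322.

0.31322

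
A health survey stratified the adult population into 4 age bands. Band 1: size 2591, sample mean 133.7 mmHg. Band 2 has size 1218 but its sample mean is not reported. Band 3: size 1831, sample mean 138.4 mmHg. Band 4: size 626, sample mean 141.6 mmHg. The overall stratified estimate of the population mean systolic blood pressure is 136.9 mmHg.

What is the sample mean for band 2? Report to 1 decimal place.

139.0

Σ Nₕx̄ₕ = N·μ, so 1218·x̄_2 = 6266·136.9 − (2591·133.7 + 1831·138.4 + 626·141.6).
= 857815.4 − 688468.7 = 169346.7.
x̄_2 = 169346.7 / 1218 = 139.037... → 139.0.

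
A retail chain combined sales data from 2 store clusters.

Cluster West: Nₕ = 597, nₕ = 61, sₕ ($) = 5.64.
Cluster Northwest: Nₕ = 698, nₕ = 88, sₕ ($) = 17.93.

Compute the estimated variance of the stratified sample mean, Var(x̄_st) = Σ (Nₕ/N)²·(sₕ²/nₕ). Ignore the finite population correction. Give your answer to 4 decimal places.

1.1722

N = 1295. Term for each stratum: Wₕ²sₕ²/nₕ.
Var(x̄_st) = 0.1108249 + 1.0613270 = 1.1721519 → 1.1722.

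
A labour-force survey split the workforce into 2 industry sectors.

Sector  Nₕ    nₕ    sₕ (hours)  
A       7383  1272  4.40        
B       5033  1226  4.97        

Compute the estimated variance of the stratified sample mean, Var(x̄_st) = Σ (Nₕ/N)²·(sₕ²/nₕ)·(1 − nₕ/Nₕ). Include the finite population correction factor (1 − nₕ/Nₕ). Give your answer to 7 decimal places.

0.0069587

N = 12416. Term for each stratum: Wₕ²sₕ²/nₕ·(1−nₕ/Nₕ).
Var(x̄_st) = 0.0044545105 + 0.0025041982 = 0.0069587087 → 0.0069587.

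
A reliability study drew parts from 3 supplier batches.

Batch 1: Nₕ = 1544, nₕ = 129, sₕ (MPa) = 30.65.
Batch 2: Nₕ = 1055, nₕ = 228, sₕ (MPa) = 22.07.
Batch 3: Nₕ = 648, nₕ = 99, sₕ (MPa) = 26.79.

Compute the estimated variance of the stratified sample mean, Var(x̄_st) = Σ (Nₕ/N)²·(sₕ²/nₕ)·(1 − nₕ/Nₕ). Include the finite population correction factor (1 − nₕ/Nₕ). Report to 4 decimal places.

N = 3247. Term for each stratum: Wₕ²sₕ²/nₕ·(1−nₕ/Nₕ).
Var(x̄_st) = 1.5090735 + 0.1767922 + 0.2446206 = 1.9304864 → 1.9305.

1.9305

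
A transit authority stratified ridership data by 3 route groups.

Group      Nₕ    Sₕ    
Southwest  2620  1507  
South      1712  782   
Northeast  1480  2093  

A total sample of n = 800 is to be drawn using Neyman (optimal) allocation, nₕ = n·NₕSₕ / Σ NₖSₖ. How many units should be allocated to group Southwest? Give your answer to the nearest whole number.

Southwest: NₕSₕ = 2620·1507 = 3948340
South: NₕSₕ = 1712·782 = 1338784
Northeast: NₕSₕ = 1480·2093 = 3097640
Σ NₕSₕ = 8384764.
n_Southwest = 800·3948340/8384764 = 376.716... → 377.

377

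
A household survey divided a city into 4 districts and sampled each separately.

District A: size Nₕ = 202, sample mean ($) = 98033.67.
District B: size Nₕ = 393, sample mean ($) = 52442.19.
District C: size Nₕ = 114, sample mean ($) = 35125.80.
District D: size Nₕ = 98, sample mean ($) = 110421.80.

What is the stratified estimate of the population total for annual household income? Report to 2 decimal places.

Estimate total by summing Nₕ·x̄ₕ over strata.
202·98033.67 + 393·52442.19 + 114·35125.80 + 98·110421.80 = 19802801.34 + 20609780.67 + 4004341.2 + 10821336.4 = 55238259.61.

55238259.61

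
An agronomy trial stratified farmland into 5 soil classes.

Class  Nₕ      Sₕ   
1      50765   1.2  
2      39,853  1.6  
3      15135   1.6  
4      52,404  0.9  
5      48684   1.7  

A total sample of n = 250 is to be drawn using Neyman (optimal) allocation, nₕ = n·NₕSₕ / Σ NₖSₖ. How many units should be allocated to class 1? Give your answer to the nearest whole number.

Σ NₕSₕ = 50765·1.2 + 39853·1.6 + 15135·1.6 + 52404·0.9 + 48684·1.7 = 278825.2.
Share for 1: 60918/278825.2 = 0.21848.
n_1 = 250 × 0.21848 = 54.620... → 55.

55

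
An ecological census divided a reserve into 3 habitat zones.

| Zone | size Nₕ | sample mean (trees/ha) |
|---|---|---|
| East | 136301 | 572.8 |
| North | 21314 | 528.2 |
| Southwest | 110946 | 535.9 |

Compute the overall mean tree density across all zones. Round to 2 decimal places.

554.02

N = 268561; weights Wₕ = Nₕ/N = (0.5075, 0.0794, 0.4131).
x̄_st = Σ Wₕ·x̄ₕ = 0.5075·572.8 + 0.0794·528.2 + 0.4131·535.9 ≈ 554.0165...
→ 554.02.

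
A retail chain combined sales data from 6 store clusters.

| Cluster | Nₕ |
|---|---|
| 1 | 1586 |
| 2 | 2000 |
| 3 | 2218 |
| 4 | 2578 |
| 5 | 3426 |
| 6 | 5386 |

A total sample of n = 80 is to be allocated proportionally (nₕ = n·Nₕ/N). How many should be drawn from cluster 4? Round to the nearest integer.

N = 1586 + 2000 + 2218 + 2578 + 3426 + 5386 = 17194.
n_4 = 80·2578/17194 = 11.995... → 12.

12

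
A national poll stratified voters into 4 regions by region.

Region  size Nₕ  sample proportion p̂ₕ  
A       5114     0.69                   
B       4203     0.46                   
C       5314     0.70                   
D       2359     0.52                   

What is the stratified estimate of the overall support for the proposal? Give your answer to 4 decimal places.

Wₕ = Nₕ/N with N = 16990: 0.3010, 0.2474, 0.3128, 0.1388.
p̂_st = 0.3010·0.69 + 0.2474·0.46 + 0.3128·0.70 + 0.1388·0.52 ≈ 0.612626... → 0.6126.

0.6126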